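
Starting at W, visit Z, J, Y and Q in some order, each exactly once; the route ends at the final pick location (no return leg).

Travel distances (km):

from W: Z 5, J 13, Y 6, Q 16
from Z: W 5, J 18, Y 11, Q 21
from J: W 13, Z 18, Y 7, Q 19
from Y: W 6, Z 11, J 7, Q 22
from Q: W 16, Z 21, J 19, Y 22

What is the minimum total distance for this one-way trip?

There are 4! = 24 possible orderings.
W→Z→J→Y→Q: 5+18+7+22 = 52
W→Z→J→Q→Y: 5+18+19+22 = 64
W→Z→Y→J→Q: 5+11+7+19 = 42
W→Z→Y→Q→J: 5+11+22+19 = 57
W→Z→Q→J→Y: 5+21+19+7 = 52
W→Z→Q→Y→J: 5+21+22+7 = 55
W→J→Z→Y→Q: 13+18+11+22 = 64
W→J→Z→Q→Y: 13+18+21+22 = 74
W→J→Y→Z→Q: 13+7+11+21 = 52
W→J→Y→Q→Z: 13+7+22+21 = 63
W→J→Q→Z→Y: 13+19+21+11 = 64
W→J→Q→Y→Z: 13+19+22+11 = 65
W→Y→Z→J→Q: 6+11+18+19 = 54
W→Y→Z→Q→J: 6+11+21+19 = 57
… (10 more)
The minimum is 42.
One shortest path: W → Z → Y → J → Q.

Shortest open route: 42 km.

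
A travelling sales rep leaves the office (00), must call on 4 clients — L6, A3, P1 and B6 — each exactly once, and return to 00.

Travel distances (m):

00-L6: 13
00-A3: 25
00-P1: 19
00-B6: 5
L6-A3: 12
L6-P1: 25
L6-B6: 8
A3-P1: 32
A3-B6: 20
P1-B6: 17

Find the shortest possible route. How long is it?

Shortest round trip = 76 m.

00 - L6 - A3 - P1 - B6 - 00: 13+12+32+17+5 = 79
00 - L6 - A3 - B6 - P1 - 00: 13+12+20+17+19 = 81
00 - L6 - P1 - A3 - B6 - 00: 13+25+32+20+5 = 95
00 - L6 - P1 - B6 - A3 - 00: 13+25+17+20+25 = 100
00 - L6 - B6 - A3 - P1 - 00: 13+8+20+32+19 = 92
00 - L6 - B6 - P1 - A3 - 00: 13+8+17+32+25 = 95
00 - A3 - L6 - P1 - B6 - 00: 25+12+25+17+5 = 84
00 - A3 - L6 - B6 - P1 - 00: 25+12+8+17+19 = 81
00 - A3 - P1 - L6 - B6 - 00: 25+32+25+8+5 = 95
00 - A3 - B6 - L6 - P1 - 00: 25+20+8+25+19 = 97
00 - P1 - L6 - A3 - B6 - 00: 19+25+12+20+5 = 81
00 - P1 - A3 - L6 - B6 - 00: 19+32+12+8+5 = 76
The minimum is 76.
One optimal route: 00 → P1 → A3 → L6 → B6 → 00 (or its reverse).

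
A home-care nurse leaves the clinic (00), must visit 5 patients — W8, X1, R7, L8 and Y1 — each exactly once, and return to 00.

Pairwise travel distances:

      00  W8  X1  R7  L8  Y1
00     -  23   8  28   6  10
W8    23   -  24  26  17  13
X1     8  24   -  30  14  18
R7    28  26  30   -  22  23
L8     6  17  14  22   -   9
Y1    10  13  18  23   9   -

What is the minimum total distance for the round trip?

92 — the shortest possible round trip.

00→W8→X1→R7→L8→Y1→00: 23+24+30+22+9+10 = 118
00→W8→X1→R7→Y1→L8→00: 23+24+30+23+9+6 = 115
00→W8→X1→L8→R7→Y1→00: 23+24+14+22+23+10 = 116
00→W8→X1→L8→Y1→R7→00: 23+24+14+9+23+28 = 121
00→W8→X1→Y1→R7→L8→00: 23+24+18+23+22+6 = 116
00→W8→X1→Y1→L8→R7→00: 23+24+18+9+22+28 = 124
00→W8→R7→X1→L8→Y1→00: 23+26+30+14+9+10 = 112
00→W8→R7→X1→Y1→L8→00: 23+26+30+18+9+6 = 112
00→W8→R7→L8→X1→Y1→00: 23+26+22+14+18+10 = 113
00→W8→R7→L8→Y1→X1→00: 23+26+22+9+18+8 = 106
00→W8→R7→Y1→X1→L8→00: 23+26+23+18+14+6 = 110
00→W8→R7→Y1→L8→X1→00: 23+26+23+9+14+8 = 103
00→W8→L8→X1→R7→Y1→00: 23+17+14+30+23+10 = 117
00→W8→L8→X1→Y1→R7→00: 23+17+14+18+23+28 = 123
… (46 more)
00→X1→R7→W8→Y1→L8→00: 8+30+26+13+9+6 = 92  ← best
The minimum is 92.
One optimal route: 00 → X1 → R7 → W8 → Y1 → L8 → 00 (or its reverse).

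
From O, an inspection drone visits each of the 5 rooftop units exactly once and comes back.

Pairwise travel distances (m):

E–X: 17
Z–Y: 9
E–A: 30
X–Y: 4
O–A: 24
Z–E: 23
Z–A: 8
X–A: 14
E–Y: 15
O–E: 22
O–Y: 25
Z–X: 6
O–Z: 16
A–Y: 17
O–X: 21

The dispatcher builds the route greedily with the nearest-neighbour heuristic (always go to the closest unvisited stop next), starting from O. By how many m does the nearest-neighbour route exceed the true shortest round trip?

16 m longer than the optimal tour.

From O: Z=16, X=21, E=22, A=24, Y=25 → choose Z (16).
From Z: X=6, A=8, Y=9, E=23 → choose X (6).
From X: Y=4, A=14, E=17 → choose Y (4).
From Y: E=15, A=17 → choose E (15).
From E: A=30 → choose A (30).
NN route O → Z → X → Y → E → A → O costs 95.
Optimal: O → Z → A → X → Y → E → O costs 79 (by enumerating all 60 distinct tours).
Excess = 95 − 79 = 16.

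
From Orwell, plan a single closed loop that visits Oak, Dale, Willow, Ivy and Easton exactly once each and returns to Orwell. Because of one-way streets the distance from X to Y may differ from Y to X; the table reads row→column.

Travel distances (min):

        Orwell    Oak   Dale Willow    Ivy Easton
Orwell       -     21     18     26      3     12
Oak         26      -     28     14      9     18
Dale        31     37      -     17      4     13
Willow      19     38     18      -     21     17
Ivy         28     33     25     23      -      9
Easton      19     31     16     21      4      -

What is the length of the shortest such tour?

85 min — the shortest possible round trip.

Orwell→Oak→Dale→Willow→Ivy→Easton→Orwell: 21+28+17+21+9+19 = 115
Orwell→Oak→Dale→Willow→Easton→Ivy→Orwell: 21+28+17+17+4+28 = 115
Orwell→Oak→Dale→Ivy→Willow→Easton→Orwell: 21+28+4+23+17+19 = 112
Orwell→Oak→Dale→Ivy→Easton→Willow→Orwell: 21+28+4+9+21+19 = 102
Orwell→Oak→Dale→Easton→Willow→Ivy→Orwell: 21+28+13+21+21+28 = 132
Orwell→Oak→Dale→Easton→Ivy→Willow→Orwell: 21+28+13+4+23+19 = 108
Orwell→Oak→Willow→Dale→Ivy→Easton→Orwell: 21+14+18+4+9+19 = 85
Orwell→Oak→Willow→Dale→Easton→Ivy→Orwell: 21+14+18+13+4+28 = 98
Orwell→Oak→Willow→Ivy→Dale→Easton→Orwell: 21+14+21+25+13+19 = 113
Orwell→Oak→Willow→Ivy→Easton→Dale→Orwell: 21+14+21+9+16+31 = 112
Orwell→Oak→Willow→Easton→Dale→Ivy→Orwell: 21+14+17+16+4+28 = 100
Orwell→Oak→Willow→Easton→Ivy→Dale→Orwell: 21+14+17+4+25+31 = 112
Orwell→Oak→Ivy→Dale→Willow→Easton→Orwell: 21+9+25+17+17+19 = 108
Orwell→Oak→Ivy→Dale→Easton→Willow→Orwell: 21+9+25+13+21+19 = 108
… (106 more)
The minimum is 85.
One optimal route: Orwell → Oak → Willow → Dale → Ivy → Easton → Orwell.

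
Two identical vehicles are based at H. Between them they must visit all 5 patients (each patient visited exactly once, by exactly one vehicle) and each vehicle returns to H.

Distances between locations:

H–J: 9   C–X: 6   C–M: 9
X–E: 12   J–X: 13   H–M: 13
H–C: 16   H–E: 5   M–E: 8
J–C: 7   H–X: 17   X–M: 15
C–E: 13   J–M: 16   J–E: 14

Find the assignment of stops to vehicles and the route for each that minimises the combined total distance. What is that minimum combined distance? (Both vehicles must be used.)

Minimum combined distance: 60.

Check every non-empty split of the stops between the two vehicles; for each half take its own optimal tour:
  {J} + {C, X, M, E}: 18 + 45 = 63
  {C} + {J, X, M, E}: 32 + 50 = 82
  {J, C} + {X, M, E}: 32 + 45 = 77
  {X} + {J, C, M, E}: 34 + 38 = 72
  {J, X} + {C, M, E}: 39 + 38 = 77
  {C, X} + {J, M, E}: 39 + 38 = 77
  … (15 splits in total)
  {J, C, X, M} + {E}: 50 + 10 = 60  ← best
Best: vehicle 1 H → J → C → X → M → H = 50; vehicle 2 H → E → H = 10; combined 60.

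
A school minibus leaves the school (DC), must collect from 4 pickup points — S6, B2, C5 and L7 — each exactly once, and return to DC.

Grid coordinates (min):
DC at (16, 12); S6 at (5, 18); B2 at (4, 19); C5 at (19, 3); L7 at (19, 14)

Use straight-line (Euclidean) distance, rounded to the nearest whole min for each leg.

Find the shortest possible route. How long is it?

Minimum total distance: 50 min.

There are 12 distinct closed tours to check (reversals are equivalent).
DC - S6 - B2 - C5 - L7 - DC: 13+1+22+11+4 = 51
DC - S6 - B2 - L7 - C5 - DC: 13+1+16+11+9 = 50
DC - S6 - C5 - B2 - L7 - DC: 13+21+22+16+4 = 76
DC - S6 - C5 - L7 - B2 - DC: 13+21+11+16+14 = 75
DC - S6 - L7 - B2 - C5 - DC: 13+15+16+22+9 = 75
DC - S6 - L7 - C5 - B2 - DC: 13+15+11+22+14 = 75
DC - B2 - S6 - C5 - L7 - DC: 14+1+21+11+4 = 51
DC - B2 - S6 - L7 - C5 - DC: 14+1+15+11+9 = 50
DC - B2 - C5 - S6 - L7 - DC: 14+22+21+15+4 = 76
DC - B2 - L7 - S6 - C5 - DC: 14+16+15+21+9 = 75
DC - C5 - S6 - B2 - L7 - DC: 9+21+1+16+4 = 51
DC - C5 - B2 - S6 - L7 - DC: 9+22+1+15+4 = 51
The minimum is 50.
One optimal route: DC → S6 → B2 → L7 → C5 → DC (or its reverse).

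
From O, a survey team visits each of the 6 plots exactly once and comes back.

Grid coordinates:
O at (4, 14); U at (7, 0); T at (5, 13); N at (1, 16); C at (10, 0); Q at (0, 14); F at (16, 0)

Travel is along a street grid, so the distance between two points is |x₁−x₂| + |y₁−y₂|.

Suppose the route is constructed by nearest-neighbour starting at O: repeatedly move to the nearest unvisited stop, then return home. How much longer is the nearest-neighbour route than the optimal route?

The nearest-neighbour route is 4 longer than optimal.

From O: T=2, Q=4, N=5, U=17, C=20, F=26 → choose T (2).
From T: Q=6, N=7, U=15, C=18, F=24 → choose Q (6).
From Q: N=3, U=21, C=24, F=30 → choose N (3).
From N: U=22, C=25, F=31 → choose U (22).
From U: C=3, F=9 → choose C (3).
From C: F=6 → choose F (6).
NN route O → T → Q → N → U → C → F → O costs 68.
Optimal: O → U → C → F → T → N → Q → O costs 64 (by enumerating all 360 distinct tours).
Excess = 68 − 64 = 4.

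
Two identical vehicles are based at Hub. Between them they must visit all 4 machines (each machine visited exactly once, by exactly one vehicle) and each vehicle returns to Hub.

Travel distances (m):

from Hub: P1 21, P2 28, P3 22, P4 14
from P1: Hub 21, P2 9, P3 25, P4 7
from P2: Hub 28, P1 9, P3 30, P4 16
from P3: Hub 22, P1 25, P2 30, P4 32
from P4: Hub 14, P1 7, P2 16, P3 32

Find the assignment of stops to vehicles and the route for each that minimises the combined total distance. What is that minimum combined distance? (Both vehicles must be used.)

Try each way of splitting the stops between the two vehicles (each non-empty) and, for each split, find the best tour for each vehicle:
  {P1} + {P2, P3, P4}: 42 + 82 = 124
  {P2} + {P1, P3, P4}: 56 + 68 = 124
  {P1, P2} + {P3, P4}: 58 + 68 = 126
  {P3} + {P1, P2, P4}: 44 + 58 = 102
  {P1, P3} + {P2, P4}: 68 + 58 = 126
  {P2, P3} + {P1, P4}: 80 + 42 = 122
  … (7 splits in total)
Best: vehicle 1 Hub → P3 → Hub = 44; vehicle 2 Hub → P2 → P1 → P4 → Hub = 58; combined 102.

102 m — the smallest possible combined total.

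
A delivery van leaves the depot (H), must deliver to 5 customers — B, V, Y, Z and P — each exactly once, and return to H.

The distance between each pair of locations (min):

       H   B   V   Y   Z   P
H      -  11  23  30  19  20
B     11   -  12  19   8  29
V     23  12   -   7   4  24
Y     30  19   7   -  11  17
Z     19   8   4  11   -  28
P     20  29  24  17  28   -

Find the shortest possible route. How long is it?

H→B→V→Y→Z→P→H: 11+12+7+11+28+20 = 89
H→B→V→Y→P→Z→H: 11+12+7+17+28+19 = 94
H→B→V→Z→Y→P→H: 11+12+4+11+17+20 = 75
H→B→V→Z→P→Y→H: 11+12+4+28+17+30 = 102
H→B→V→P→Y→Z→H: 11+12+24+17+11+19 = 94
H→B→V→P→Z→Y→H: 11+12+24+28+11+30 = 116
H→B→Y→V→Z→P→H: 11+19+7+4+28+20 = 89
H→B→Y→V→P→Z→H: 11+19+7+24+28+19 = 108
H→B→Y→Z→V→P→H: 11+19+11+4+24+20 = 89
H→B→Y→Z→P→V→H: 11+19+11+28+24+23 = 116
H→B→Y→P→V→Z→H: 11+19+17+24+4+19 = 94
H→B→Y→P→Z→V→H: 11+19+17+28+4+23 = 102
H→B→Z→V→Y→P→H: 11+8+4+7+17+20 = 67
H→B→Z→V→P→Y→H: 11+8+4+24+17+30 = 94
… (46 more)
The minimum is 67.
One optimal route: H → B → Z → V → Y → P → H (or its reverse).

Shortest round trip = 67 min.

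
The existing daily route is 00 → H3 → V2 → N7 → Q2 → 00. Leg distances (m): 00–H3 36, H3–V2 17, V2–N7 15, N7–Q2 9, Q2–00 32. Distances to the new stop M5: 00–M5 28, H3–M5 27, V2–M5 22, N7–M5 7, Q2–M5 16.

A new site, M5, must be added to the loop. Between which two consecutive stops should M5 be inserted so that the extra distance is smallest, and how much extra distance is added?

Minimum extra distance: 12 m, inserting M5 between Q2 and 00.

Insertion cost between consecutive stops i–j is d(i,M5) + d(M5,j) − d(i,j):
  between 00 and H3: 28 + 27 − 36 = 19
  between H3 and V2: 27 + 22 − 17 = 32
  between V2 and N7: 22 + 7 − 15 = 14
  between N7 and Q2: 7 + 16 − 9 = 14
  between Q2 and 00: 16 + 28 − 32 = 12
Cheapest insertion is between Q2 and 00, adding 12.
New total = 109 + 12 = 121.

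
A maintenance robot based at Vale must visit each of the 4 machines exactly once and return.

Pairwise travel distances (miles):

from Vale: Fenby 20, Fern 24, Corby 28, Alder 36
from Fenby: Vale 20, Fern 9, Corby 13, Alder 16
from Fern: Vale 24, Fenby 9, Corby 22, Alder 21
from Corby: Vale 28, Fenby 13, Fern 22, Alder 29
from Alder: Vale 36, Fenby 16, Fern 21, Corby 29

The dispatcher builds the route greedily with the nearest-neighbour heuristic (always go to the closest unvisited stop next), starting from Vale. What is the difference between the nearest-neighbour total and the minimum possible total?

Vale: Fenby=20, Fern=24, Corby=28, Alder=36 ⇒ Fenby
Fenby: Fern=9, Corby=13, Alder=16 ⇒ Fern
Fern: Alder=21, Corby=22 ⇒ Alder
Alder: Corby=29 ⇒ Corby
NN route Vale → Fenby → Fern → Alder → Corby → Vale costs 107.
Optimal: Vale → Fern → Alder → Fenby → Corby → Vale costs 102 (by enumerating all 12 distinct tours).
Excess = 107 − 102 = 5.

The nearest-neighbour route is 5 miles longer than optimal.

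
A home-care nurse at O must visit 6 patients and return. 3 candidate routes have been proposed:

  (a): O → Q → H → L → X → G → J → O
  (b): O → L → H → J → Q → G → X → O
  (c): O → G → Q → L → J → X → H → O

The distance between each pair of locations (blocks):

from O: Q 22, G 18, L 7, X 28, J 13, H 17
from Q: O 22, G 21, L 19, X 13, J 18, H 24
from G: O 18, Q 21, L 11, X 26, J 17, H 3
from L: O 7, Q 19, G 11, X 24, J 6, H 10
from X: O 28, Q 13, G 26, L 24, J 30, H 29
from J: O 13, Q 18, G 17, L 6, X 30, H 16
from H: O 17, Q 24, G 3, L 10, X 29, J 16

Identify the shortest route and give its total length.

(a): 22 + 24 + 10 + 24 + 26 + 17 + 13 = 136
(b): 7 + 10 + 16 + 18 + 21 + 26 + 28 = 126
(c): 18 + 21 + 19 + 6 + 30 + 29 + 17 = 140

Shortest is (b), total 126 blocks.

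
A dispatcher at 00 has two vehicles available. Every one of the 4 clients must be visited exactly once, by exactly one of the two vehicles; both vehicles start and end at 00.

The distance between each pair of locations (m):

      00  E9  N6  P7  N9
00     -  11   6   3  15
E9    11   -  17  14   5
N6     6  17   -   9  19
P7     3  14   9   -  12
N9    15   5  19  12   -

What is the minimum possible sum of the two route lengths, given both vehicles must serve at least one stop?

Try each way of splitting the stops between the two vehicles (each non-empty) and, for each split, find the best tour for each vehicle:
  {E9} + {N6, P7, N9}: 22 + 40 = 62
  {N6} + {E9, P7, N9}: 12 + 31 = 43
  {E9, N6} + {P7, N9}: 34 + 30 = 64
  {P7} + {E9, N6, N9}: 6 + 41 = 47
  {E9, P7} + {N6, N9}: 28 + 40 = 68
  {N6, P7} + {E9, N9}: 18 + 31 = 49
  … (7 splits in total)
Best: vehicle 1 00 → N6 → 00 = 12; vehicle 2 00 → E9 → N9 → P7 → 00 = 31; combined 43.

Minimum combined distance: 43 m.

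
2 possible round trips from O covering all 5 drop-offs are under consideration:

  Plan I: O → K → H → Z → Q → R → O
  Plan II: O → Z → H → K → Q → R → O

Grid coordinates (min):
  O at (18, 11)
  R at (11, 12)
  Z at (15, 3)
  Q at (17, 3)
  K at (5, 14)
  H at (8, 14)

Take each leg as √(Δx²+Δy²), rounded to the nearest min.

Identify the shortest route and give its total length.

Plan I: 13 + 3 + 13 + 2 + 11 + 7 = 49
Plan II: 9 + 13 + 3 + 16 + 11 + 7 = 59

Shortest is Plan I, total 49 min.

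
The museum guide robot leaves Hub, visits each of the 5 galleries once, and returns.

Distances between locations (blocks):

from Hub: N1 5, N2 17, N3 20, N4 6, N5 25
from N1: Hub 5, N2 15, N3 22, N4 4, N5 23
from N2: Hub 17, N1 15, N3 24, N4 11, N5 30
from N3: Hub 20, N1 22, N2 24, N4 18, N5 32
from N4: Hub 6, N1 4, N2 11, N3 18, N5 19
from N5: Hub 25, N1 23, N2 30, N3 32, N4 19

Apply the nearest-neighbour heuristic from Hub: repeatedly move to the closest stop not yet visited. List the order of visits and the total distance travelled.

101 blocks along Hub → N1 → N4 → N2 → N3 → N5 → Hub.

Hub → [N1:5 / N4:6 / N2:17 / N3:20 / N5:25] → N1 (5)
N1 → [N4:4 / N2:15 / N3:22 / N5:23] → N4 (4)
N4 → [N2:11 / N3:18 / N5:19] → N2 (11)
N2 → [N3:24 / N5:30] → N3 (24)
N3 → [N5:32] → N5 (32)
Return N5→Hub: 25.
Total = 5 + 4 + 11 + 24 + 32 + 25 = 101.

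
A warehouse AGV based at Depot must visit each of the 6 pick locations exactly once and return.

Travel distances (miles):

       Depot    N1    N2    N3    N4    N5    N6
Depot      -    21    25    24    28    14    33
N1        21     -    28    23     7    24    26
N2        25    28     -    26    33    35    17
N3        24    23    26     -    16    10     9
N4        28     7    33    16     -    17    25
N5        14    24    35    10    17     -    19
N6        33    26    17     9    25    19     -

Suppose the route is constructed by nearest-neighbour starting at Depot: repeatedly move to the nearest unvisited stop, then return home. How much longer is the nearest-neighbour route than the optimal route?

7 miles longer than the optimal tour.

Depot: N5=14, N1=21, N3=24, N2=25, N4=28, N6=33 ⇒ N5
N5: N3=10, N4=17, N6=19, N1=24, N2=35 ⇒ N3
N3: N6=9, N4=16, N1=23, N2=26 ⇒ N6
N6: N2=17, N4=25, N1=26 ⇒ N2
N2: N1=28, N4=33 ⇒ N1
N1: N4=7 ⇒ N4
NN route Depot → N5 → N3 → N6 → N2 → N1 → N4 → Depot costs 113.
Optimal: Depot → N1 → N4 → N5 → N3 → N6 → N2 → Depot costs 106 (by enumerating all 360 distinct tours).
Excess = 113 − 106 = 7.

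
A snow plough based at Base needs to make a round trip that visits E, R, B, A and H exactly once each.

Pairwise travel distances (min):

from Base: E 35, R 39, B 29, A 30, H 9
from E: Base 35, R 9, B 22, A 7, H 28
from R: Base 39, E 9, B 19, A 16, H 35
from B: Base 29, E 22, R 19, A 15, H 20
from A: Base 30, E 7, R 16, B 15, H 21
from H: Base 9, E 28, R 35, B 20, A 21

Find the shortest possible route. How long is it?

94 min — the shortest possible round trip.

With 5 stops there are 5!/2 = 60 distinct round trips (a route and its reverse cost the same).
Base → E → R → B → A → H → Base: 35+9+19+15+21+9 = 108
Base → E → R → B → H → A → Base: 35+9+19+20+21+30 = 134
Base → E → R → A → B → H → Base: 35+9+16+15+20+9 = 104
Base → E → R → A → H → B → Base: 35+9+16+21+20+29 = 130
Base → E → R → H → B → A → Base: 35+9+35+20+15+30 = 144
Base → E → R → H → A → B → Base: 35+9+35+21+15+29 = 144
Base → E → B → R → A → H → Base: 35+22+19+16+21+9 = 122
Base → E → B → R → H → A → Base: 35+22+19+35+21+30 = 162
Base → E → B → A → R → H → Base: 35+22+15+16+35+9 = 132
Base → E → B → A → H → R → Base: 35+22+15+21+35+39 = 167
Base → E → B → H → R → A → Base: 35+22+20+35+16+30 = 158
Base → E → B → H → A → R → Base: 35+22+20+21+16+39 = 153
Base → E → A → R → B → H → Base: 35+7+16+19+20+9 = 106
Base → E → A → R → H → B → Base: 35+7+16+35+20+29 = 142
… (46 more)
Base → B → R → E → A → H → Base: 29+19+9+7+21+9 = 94  ← best
The minimum is 94.
One optimal route: Base → B → R → E → A → H → Base (or its reverse).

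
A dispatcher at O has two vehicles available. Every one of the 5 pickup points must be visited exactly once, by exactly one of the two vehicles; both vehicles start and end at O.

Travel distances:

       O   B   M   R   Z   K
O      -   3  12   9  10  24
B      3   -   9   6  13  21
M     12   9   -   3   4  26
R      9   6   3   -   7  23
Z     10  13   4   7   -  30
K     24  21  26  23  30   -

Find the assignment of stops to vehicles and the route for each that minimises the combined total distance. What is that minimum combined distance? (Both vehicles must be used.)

Try each way of splitting the stops between the two vehicles (each non-empty) and, for each split, find the best tour for each vehicle:
  {B} + {M, R, Z, K}: 6 + 64 = 70
  {M} + {B, R, Z, K}: 24 + 64 = 88
  {B, M} + {R, Z, K}: 24 + 64 = 88
  {R} + {B, M, Z, K}: 18 + 64 = 82
  {B, R} + {M, Z, K}: 18 + 64 = 82
  {M, R} + {B, Z, K}: 24 + 64 = 88
  … (15 splits in total)
Best: vehicle 1 O → B → O = 6; vehicle 2 O → Z → M → R → K → O = 64; combined 70.

Minimum combined distance: 70.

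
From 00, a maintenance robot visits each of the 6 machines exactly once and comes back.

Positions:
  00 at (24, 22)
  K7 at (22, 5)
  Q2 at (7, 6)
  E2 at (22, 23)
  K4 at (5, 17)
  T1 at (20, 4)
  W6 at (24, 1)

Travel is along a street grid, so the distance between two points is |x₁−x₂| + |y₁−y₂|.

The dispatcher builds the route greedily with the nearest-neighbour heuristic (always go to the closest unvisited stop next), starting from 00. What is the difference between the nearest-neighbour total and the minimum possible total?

00: E2=3, K7=19, W6=21, T1=22, K4=24, Q2=33 ⇒ E2
E2: K7=18, T1=21, K4=23, W6=24, Q2=32 ⇒ K7
K7: T1=3, W6=6, Q2=16, K4=29 ⇒ T1
T1: W6=7, Q2=15, K4=28 ⇒ W6
W6: Q2=22, K4=35 ⇒ Q2
Q2: K4=13 ⇒ K4
NN route 00 → E2 → K7 → T1 → W6 → Q2 → K4 → 00 costs 90.
Optimal: 00 → E2 → K4 → Q2 → T1 → K7 → W6 → 00 costs 84 (by enumerating all 360 distinct tours).
Excess = 90 − 84 = 6.

Excess over optimum: 6.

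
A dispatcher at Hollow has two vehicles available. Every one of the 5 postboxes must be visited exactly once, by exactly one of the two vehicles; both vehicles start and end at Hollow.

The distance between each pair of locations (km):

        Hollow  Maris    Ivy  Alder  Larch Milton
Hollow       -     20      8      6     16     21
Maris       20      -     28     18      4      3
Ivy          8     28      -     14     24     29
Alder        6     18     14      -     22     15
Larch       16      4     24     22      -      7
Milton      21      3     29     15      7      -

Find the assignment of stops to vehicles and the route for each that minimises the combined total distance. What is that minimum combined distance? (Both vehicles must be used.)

60 km — the smallest possible combined total.

Check every non-empty split of the stops between the two vehicles; for each half take its own optimal tour:
  {Maris} + {Ivy, Alder, Larch, Milton}: 40 + 60 = 100
  {Ivy} + {Maris, Alder, Larch, Milton}: 16 + 44 = 60
  {Maris, Ivy} + {Alder, Larch, Milton}: 56 + 44 = 100
  {Alder} + {Maris, Ivy, Larch, Milton}: 12 + 60 = 72
  {Maris, Alder} + {Ivy, Larch, Milton}: 44 + 60 = 104
  {Ivy, Alder} + {Maris, Larch, Milton}: 28 + 44 = 72
  … (15 splits in total)
Best: vehicle 1 Hollow → Ivy → Hollow = 16; vehicle 2 Hollow → Alder → Milton → Maris → Larch → Hollow = 44; combined 60.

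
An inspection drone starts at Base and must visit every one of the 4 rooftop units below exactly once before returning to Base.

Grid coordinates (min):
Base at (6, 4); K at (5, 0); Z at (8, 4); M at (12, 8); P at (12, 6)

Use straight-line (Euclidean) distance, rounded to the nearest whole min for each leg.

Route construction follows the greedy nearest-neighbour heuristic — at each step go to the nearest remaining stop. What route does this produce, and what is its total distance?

23 min along Base → Z → P → M → K → Base.

Base → [Z:2 / K:4 / P:6 / M:7] → Z (2)
Z → [P:4 / K:5 / M:6] → P (4)
P → [M:2 / K:9] → M (2)
M → [K:11] → K (11)
Return K→Base: 4.
Total = 2 + 4 + 2 + 11 + 4 = 23.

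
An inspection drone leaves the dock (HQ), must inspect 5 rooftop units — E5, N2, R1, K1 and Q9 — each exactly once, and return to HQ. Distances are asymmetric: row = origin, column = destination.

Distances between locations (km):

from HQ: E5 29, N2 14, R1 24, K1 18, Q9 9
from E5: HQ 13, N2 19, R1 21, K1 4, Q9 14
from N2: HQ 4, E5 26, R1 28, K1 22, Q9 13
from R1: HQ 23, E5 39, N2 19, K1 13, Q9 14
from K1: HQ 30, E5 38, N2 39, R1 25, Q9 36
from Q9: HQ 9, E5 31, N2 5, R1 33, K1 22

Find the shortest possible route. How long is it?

HQ - E5 - N2 - R1 - K1 - Q9 - HQ: 29+19+28+13+36+9 = 134
HQ - E5 - N2 - R1 - Q9 - K1 - HQ: 29+19+28+14+22+30 = 142
HQ - E5 - N2 - K1 - R1 - Q9 - HQ: 29+19+22+25+14+9 = 118
HQ - E5 - N2 - K1 - Q9 - R1 - HQ: 29+19+22+36+33+23 = 162
HQ - E5 - N2 - Q9 - R1 - K1 - HQ: 29+19+13+33+13+30 = 137
HQ - E5 - N2 - Q9 - K1 - R1 - HQ: 29+19+13+22+25+23 = 131
HQ - E5 - R1 - N2 - K1 - Q9 - HQ: 29+21+19+22+36+9 = 136
HQ - E5 - R1 - N2 - Q9 - K1 - HQ: 29+21+19+13+22+30 = 134
HQ - E5 - R1 - K1 - N2 - Q9 - HQ: 29+21+13+39+13+9 = 124
HQ - E5 - R1 - K1 - Q9 - N2 - HQ: 29+21+13+36+5+4 = 108
HQ - E5 - R1 - Q9 - N2 - K1 - HQ: 29+21+14+5+22+30 = 121
HQ - E5 - R1 - Q9 - K1 - N2 - HQ: 29+21+14+22+39+4 = 129
HQ - E5 - K1 - N2 - R1 - Q9 - HQ: 29+4+39+28+14+9 = 123
HQ - E5 - K1 - N2 - Q9 - R1 - HQ: 29+4+39+13+33+23 = 141
… (106 more)
HQ - E5 - K1 - R1 - Q9 - N2 - HQ: 29+4+25+14+5+4 = 81  ← best
The minimum is 81.
One optimal route: HQ → E5 → K1 → R1 → Q9 → N2 → HQ.

Shortest round trip = 81 km.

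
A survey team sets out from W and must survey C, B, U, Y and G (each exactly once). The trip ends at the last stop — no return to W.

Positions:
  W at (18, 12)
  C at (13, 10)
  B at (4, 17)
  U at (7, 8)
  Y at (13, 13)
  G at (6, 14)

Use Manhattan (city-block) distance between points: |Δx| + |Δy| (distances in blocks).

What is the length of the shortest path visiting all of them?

There are 5! = 120 possible orderings.
W→C→B→U→Y→G: 7+16+12+11+8 = 54
W→C→B→U→G→Y: 7+16+12+7+8 = 50
W→C→B→Y→U→G: 7+16+13+11+7 = 54
W→C→B→Y→G→U: 7+16+13+8+7 = 51
W→C→B→G→U→Y: 7+16+5+7+11 = 46
W→C→B→G→Y→U: 7+16+5+8+11 = 47
W→C→U→B→Y→G: 7+8+12+13+8 = 48
W→C→U→B→G→Y: 7+8+12+5+8 = 40
W→C→U→Y→B→G: 7+8+11+13+5 = 44
W→C→U→Y→G→B: 7+8+11+8+5 = 39
W→C→U→G→B→Y: 7+8+7+5+13 = 40
W→C→U→G→Y→B: 7+8+7+8+13 = 43
W→C→Y→B→U→G: 7+3+13+12+7 = 42
W→C→Y→B→G→U: 7+3+13+5+7 = 35
… (106 more)
W→Y→C→U→G→B: 6+3+8+7+5 = 29  ← best
The minimum is 29.
One shortest path: W → Y → C → U → G → B.

Shortest open route: 29 blocks.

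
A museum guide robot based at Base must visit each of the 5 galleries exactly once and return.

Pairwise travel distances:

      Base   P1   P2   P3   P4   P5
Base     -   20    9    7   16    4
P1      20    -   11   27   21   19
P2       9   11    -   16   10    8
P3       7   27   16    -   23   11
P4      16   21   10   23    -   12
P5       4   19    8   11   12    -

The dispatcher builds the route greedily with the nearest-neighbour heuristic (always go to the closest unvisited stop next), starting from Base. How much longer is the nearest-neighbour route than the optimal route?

Excess over optimum: 6.

Base: P5=4, P3=7, P2=9, P4=16, P1=20 ⇒ P5
P5: P2=8, P3=11, P4=12, P1=19 ⇒ P2
P2: P4=10, P1=11, P3=16 ⇒ P4
P4: P1=21, P3=23 ⇒ P1
P1: P3=27 ⇒ P3
NN route Base → P5 → P2 → P4 → P1 → P3 → Base costs 77.
Optimal: Base → P1 → P2 → P4 → P5 → P3 → Base costs 71 (by enumerating all 60 distinct tours).
Excess = 77 − 71 = 6.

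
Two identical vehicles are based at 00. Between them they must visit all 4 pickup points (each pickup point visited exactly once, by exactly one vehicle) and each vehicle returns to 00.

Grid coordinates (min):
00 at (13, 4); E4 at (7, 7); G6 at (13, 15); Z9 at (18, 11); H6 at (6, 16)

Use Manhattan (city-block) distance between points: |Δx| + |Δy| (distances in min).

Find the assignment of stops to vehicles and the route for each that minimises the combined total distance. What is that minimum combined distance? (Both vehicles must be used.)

Minimum combined distance: 62 min.

Check every non-empty split of the stops between the two vehicles; for each half take its own optimal tour:
  {E4} + {G6, Z9, H6}: 18 + 48 = 66
  {G6} + {E4, Z9, H6}: 22 + 48 = 70
  {E4, G6} + {Z9, H6}: 34 + 48 = 82
  {Z9} + {E4, G6, H6}: 24 + 38 = 62
  {E4, Z9} + {G6, H6}: 36 + 38 = 74
  {G6, Z9} + {E4, H6}: 32 + 38 = 70
  … (7 splits in total)
Best: vehicle 1 00 → Z9 → 00 = 24; vehicle 2 00 → E4 → H6 → G6 → 00 = 38; combined 62.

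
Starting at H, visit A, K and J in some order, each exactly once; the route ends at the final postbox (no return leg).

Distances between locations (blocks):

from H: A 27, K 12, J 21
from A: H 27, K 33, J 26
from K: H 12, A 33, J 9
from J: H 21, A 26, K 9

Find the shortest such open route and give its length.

47 blocks — the minimum one-way total.

There are 3! = 6 possible orderings.
H → A → K → J: 27+33+9 = 69
H → A → J → K: 27+26+9 = 62
H → K → A → J: 12+33+26 = 71
H → K → J → A: 12+9+26 = 47
H → J → A → K: 21+26+33 = 80
H → J → K → A: 21+9+33 = 63
The minimum is 47.
One shortest path: H → K → J → A.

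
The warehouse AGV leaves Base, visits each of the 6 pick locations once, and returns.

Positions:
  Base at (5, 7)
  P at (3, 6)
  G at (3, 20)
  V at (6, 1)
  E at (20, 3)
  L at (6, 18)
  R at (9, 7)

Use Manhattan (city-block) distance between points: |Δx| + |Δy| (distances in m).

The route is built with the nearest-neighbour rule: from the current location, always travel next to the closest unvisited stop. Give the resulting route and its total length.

Base → [P:3 / R:4 / V:7 / L:12 / G:15 / E:19] → P (3)
P → [R:7 / V:8 / G:14 / L:15 / E:20] → R (7)
R → [V:9 / L:14 / E:15 / G:19] → V (9)
V → [E:16 / L:17 / G:22] → E (16)
E → [L:29 / G:34] → L (29)
L → [G:5] → G (5)
Return G→Base: 15.
Total = 3 + 7 + 9 + 16 + 29 + 5 + 15 = 84.

84 m along Base → P → R → V → E → L → G → Base.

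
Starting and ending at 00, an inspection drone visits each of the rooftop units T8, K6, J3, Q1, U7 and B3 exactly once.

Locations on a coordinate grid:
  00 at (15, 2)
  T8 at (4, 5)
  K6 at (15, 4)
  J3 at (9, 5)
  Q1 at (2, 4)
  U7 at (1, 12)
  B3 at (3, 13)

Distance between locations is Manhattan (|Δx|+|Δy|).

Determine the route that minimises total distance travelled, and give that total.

Minimum total distance: 50.

With 6 stops there are 6!/2 = 360 distinct round trips (a route and its reverse cost the same).
00 → T8 → K6 → J3 → Q1 → U7 → B3 → 00: 14+12+7+8+9+3+23 = 76
00 → T8 → K6 → J3 → Q1 → B3 → U7 → 00: 14+12+7+8+10+3+24 = 78
00 → T8 → K6 → J3 → U7 → Q1 → B3 → 00: 14+12+7+15+9+10+23 = 90
00 → T8 → K6 → J3 → U7 → B3 → Q1 → 00: 14+12+7+15+3+10+15 = 76
00 → T8 → K6 → J3 → B3 → Q1 → U7 → 00: 14+12+7+14+10+9+24 = 90
00 → T8 → K6 → J3 → B3 → U7 → Q1 → 00: 14+12+7+14+3+9+15 = 74
00 → T8 → K6 → Q1 → J3 → U7 → B3 → 00: 14+12+13+8+15+3+23 = 88
00 → T8 → K6 → Q1 → J3 → B3 → U7 → 00: 14+12+13+8+14+3+24 = 88
… (352 more)
00 → K6 → J3 → T8 → B3 → U7 → Q1 → 00: 2+7+5+9+3+9+15 = 50  ← best
The minimum is 50.
One optimal route: 00 → K6 → J3 → T8 → B3 → U7 → Q1 → 00 (or its reverse).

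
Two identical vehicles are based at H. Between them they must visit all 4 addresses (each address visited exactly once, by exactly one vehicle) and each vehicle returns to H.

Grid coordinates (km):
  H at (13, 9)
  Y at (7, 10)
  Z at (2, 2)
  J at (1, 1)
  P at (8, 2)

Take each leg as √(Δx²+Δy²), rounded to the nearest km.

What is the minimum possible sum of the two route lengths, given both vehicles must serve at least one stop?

Check every non-empty split of the stops between the two vehicles; for each half take its own optimal tour:
  {Y} + {Z, J, P}: 12 + 30 = 42
  {Z} + {Y, J, P}: 26 + 33 = 59
  {Y, Z} + {J, P}: 28 + 30 = 58
  {J} + {Y, Z, P}: 28 + 30 = 58
  {Y, J} + {Z, P}: 31 + 28 = 59
  {Z, J} + {Y, P}: 28 + 23 = 51
  … (7 splits in total)
Best: vehicle 1 H → Y → H = 12; vehicle 2 H → Z → J → P → H = 30; combined 42.

42 km — the smallest possible combined total.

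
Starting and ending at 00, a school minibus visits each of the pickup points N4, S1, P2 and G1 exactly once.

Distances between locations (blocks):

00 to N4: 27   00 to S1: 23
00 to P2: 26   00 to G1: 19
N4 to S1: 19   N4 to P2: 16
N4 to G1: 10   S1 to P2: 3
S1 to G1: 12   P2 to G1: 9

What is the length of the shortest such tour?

Minimum total distance: 71 blocks.

There are 12 distinct closed tours to check (reversals are equivalent).
00-N4-S1-P2-G1-00: 27+19+3+9+19 = 77
00-N4-S1-G1-P2-00: 27+19+12+9+26 = 93
00-N4-P2-S1-G1-00: 27+16+3+12+19 = 77
00-N4-P2-G1-S1-00: 27+16+9+12+23 = 87
00-N4-G1-S1-P2-00: 27+10+12+3+26 = 78
00-N4-G1-P2-S1-00: 27+10+9+3+23 = 72
00-S1-N4-P2-G1-00: 23+19+16+9+19 = 86
00-S1-N4-G1-P2-00: 23+19+10+9+26 = 87
00-S1-P2-N4-G1-00: 23+3+16+10+19 = 71
00-S1-G1-N4-P2-00: 23+12+10+16+26 = 87
00-P2-N4-S1-G1-00: 26+16+19+12+19 = 92
00-P2-S1-N4-G1-00: 26+3+19+10+19 = 77
The minimum is 71.
One optimal route: 00 → S1 → P2 → N4 → G1 → 00 (or its reverse).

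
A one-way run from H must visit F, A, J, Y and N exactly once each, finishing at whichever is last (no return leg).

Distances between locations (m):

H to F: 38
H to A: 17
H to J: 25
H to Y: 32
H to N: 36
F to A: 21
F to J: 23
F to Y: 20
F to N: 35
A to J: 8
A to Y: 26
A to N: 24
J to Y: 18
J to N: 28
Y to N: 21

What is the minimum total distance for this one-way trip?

89 m — the minimum one-way total.

There are 5! = 120 possible orderings.
H - F - A - J - Y - N: 38+21+8+18+21 = 106
H - F - A - J - N - Y: 38+21+8+28+21 = 116
H - F - A - Y - J - N: 38+21+26+18+28 = 131
H - F - A - Y - N - J: 38+21+26+21+28 = 134
H - F - A - N - J - Y: 38+21+24+28+18 = 129
H - F - A - N - Y - J: 38+21+24+21+18 = 122
H - F - J - A - Y - N: 38+23+8+26+21 = 116
H - F - J - A - N - Y: 38+23+8+24+21 = 114
H - F - J - Y - A - N: 38+23+18+26+24 = 129
H - F - J - Y - N - A: 38+23+18+21+24 = 124
H - F - J - N - A - Y: 38+23+28+24+26 = 139
H - F - J - N - Y - A: 38+23+28+21+26 = 136
H - F - Y - A - J - N: 38+20+26+8+28 = 120
H - F - Y - A - N - J: 38+20+26+24+28 = 136
… (106 more)
H - A - J - F - Y - N: 17+8+23+20+21 = 89  ← best
The minimum is 89.
One shortest path: H → A → J → F → Y → N.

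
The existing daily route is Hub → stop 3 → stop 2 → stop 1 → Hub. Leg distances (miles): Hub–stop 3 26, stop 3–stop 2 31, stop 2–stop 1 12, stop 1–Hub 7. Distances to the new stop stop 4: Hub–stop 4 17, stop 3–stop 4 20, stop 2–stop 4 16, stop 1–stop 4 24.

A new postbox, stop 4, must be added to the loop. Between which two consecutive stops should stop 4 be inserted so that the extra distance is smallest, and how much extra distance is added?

Minimum extra distance: 5 miles, inserting stop 4 between stop 3 and stop 2.

Insertion cost between consecutive stops i–j is d(i,stop 4) + d(stop 4,j) − d(i,j):
  between Hub and stop 3: 17 + 20 − 26 = 11
  between stop 3 and stop 2: 20 + 16 − 31 = 5
  between stop 2 and stop 1: 16 + 24 − 12 = 28
  between stop 1 and Hub: 24 + 17 − 7 = 34
Cheapest insertion is between stop 3 and stop 2, adding 5.
New total = 76 + 5 = 81.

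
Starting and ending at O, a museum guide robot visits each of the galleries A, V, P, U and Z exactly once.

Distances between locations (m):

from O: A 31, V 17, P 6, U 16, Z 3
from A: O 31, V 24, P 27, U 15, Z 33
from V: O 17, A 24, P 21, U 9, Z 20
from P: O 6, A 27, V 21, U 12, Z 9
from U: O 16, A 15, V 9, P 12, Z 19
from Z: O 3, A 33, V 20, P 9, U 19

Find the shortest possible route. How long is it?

Minimum total distance: 80 m.

O → A → V → P → U → Z → O: 31+24+21+12+19+3 = 110
O → A → V → P → Z → U → O: 31+24+21+9+19+16 = 120
O → A → V → U → P → Z → O: 31+24+9+12+9+3 = 88
O → A → V → U → Z → P → O: 31+24+9+19+9+6 = 98
O → A → V → Z → P → U → O: 31+24+20+9+12+16 = 112
O → A → V → Z → U → P → O: 31+24+20+19+12+6 = 112
O → A → P → V → U → Z → O: 31+27+21+9+19+3 = 110
O → A → P → V → Z → U → O: 31+27+21+20+19+16 = 134
O → A → P → U → V → Z → O: 31+27+12+9+20+3 = 102
O → A → P → U → Z → V → O: 31+27+12+19+20+17 = 126
O → A → P → Z → V → U → O: 31+27+9+20+9+16 = 112
O → A → P → Z → U → V → O: 31+27+9+19+9+17 = 112
O → A → U → V → P → Z → O: 31+15+9+21+9+3 = 88
O → A → U → V → Z → P → O: 31+15+9+20+9+6 = 90
… (46 more)
O → V → A → U → P → Z → O: 17+24+15+12+9+3 = 80  ← best
The minimum is 80.
One optimal route: O → V → A → U → P → Z → O (or its reverse).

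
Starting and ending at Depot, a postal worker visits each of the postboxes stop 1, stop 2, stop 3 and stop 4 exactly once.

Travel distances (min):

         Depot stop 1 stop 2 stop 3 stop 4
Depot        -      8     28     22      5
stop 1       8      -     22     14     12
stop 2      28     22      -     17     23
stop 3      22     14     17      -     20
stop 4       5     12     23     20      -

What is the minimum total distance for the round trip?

67 min — the shortest possible round trip.

There are 12 distinct closed tours to check (reversals are equivalent).
Depot → stop 1 → stop 2 → stop 3 → stop 4 → Depot: 8+22+17+20+5 = 72
Depot → stop 1 → stop 2 → stop 4 → stop 3 → Depot: 8+22+23+20+22 = 95
Depot → stop 1 → stop 3 → stop 2 → stop 4 → Depot: 8+14+17+23+5 = 67
Depot → stop 1 → stop 3 → stop 4 → stop 2 → Depot: 8+14+20+23+28 = 93
Depot → stop 1 → stop 4 → stop 2 → stop 3 → Depot: 8+12+23+17+22 = 82
Depot → stop 1 → stop 4 → stop 3 → stop 2 → Depot: 8+12+20+17+28 = 85
Depot → stop 2 → stop 1 → stop 3 → stop 4 → Depot: 28+22+14+20+5 = 89
Depot → stop 2 → stop 1 → stop 4 → stop 3 → Depot: 28+22+12+20+22 = 104
Depot → stop 2 → stop 3 → stop 1 → stop 4 → Depot: 28+17+14+12+5 = 76
Depot → stop 2 → stop 4 → stop 1 → stop 3 → Depot: 28+23+12+14+22 = 99
Depot → stop 3 → stop 1 → stop 2 → stop 4 → Depot: 22+14+22+23+5 = 86
Depot → stop 3 → stop 2 → stop 1 → stop 4 → Depot: 22+17+22+12+5 = 78
The minimum is 67.
One optimal route: Depot → stop 1 → stop 3 → stop 2 → stop 4 → Depot (or its reverse).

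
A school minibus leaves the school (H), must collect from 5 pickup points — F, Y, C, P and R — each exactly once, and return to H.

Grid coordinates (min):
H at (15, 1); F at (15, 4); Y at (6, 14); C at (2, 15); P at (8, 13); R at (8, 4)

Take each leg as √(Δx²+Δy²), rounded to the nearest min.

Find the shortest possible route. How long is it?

With 5 stops there are 5!/2 = 60 distinct round trips (a route and its reverse cost the same).
H - F - Y - C - P - R - H: 3+13+4+6+9+8 = 43
H - F - Y - C - R - P - H: 3+13+4+13+9+14 = 56
H - F - Y - P - C - R - H: 3+13+2+6+13+8 = 45
H - F - Y - P - R - C - H: 3+13+2+9+13+19 = 59
H - F - Y - R - C - P - H: 3+13+10+13+6+14 = 59
H - F - Y - R - P - C - H: 3+13+10+9+6+19 = 60
H - F - C - Y - P - R - H: 3+17+4+2+9+8 = 43
H - F - C - Y - R - P - H: 3+17+4+10+9+14 = 57
H - F - C - P - Y - R - H: 3+17+6+2+10+8 = 46
H - F - C - P - R - Y - H: 3+17+6+9+10+16 = 61
H - F - C - R - Y - P - H: 3+17+13+10+2+14 = 59
H - F - C - R - P - Y - H: 3+17+13+9+2+16 = 60
H - F - P - Y - C - R - H: 3+11+2+4+13+8 = 41
H - F - P - Y - R - C - H: 3+11+2+10+13+19 = 58
… (46 more)
The minimum is 41.
One optimal route: H → F → P → Y → C → R → H (or its reverse).

Shortest round trip = 41 min.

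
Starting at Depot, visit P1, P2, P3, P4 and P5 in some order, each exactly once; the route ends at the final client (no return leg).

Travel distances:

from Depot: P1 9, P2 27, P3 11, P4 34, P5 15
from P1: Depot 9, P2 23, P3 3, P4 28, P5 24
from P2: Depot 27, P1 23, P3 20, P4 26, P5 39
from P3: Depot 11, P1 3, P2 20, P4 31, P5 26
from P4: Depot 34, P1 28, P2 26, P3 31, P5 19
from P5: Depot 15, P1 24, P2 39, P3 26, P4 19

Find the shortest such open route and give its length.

There are 5! = 120 possible orderings.
Depot - P1 - P2 - P3 - P4 - P5: 9+23+20+31+19 = 102
Depot - P1 - P2 - P3 - P5 - P4: 9+23+20+26+19 = 97
Depot - P1 - P2 - P4 - P3 - P5: 9+23+26+31+26 = 115
Depot - P1 - P2 - P4 - P5 - P3: 9+23+26+19+26 = 103
Depot - P1 - P2 - P5 - P3 - P4: 9+23+39+26+31 = 128
Depot - P1 - P2 - P5 - P4 - P3: 9+23+39+19+31 = 121
Depot - P1 - P3 - P2 - P4 - P5: 9+3+20+26+19 = 77
Depot - P1 - P3 - P2 - P5 - P4: 9+3+20+39+19 = 90
Depot - P1 - P3 - P4 - P2 - P5: 9+3+31+26+39 = 108
Depot - P1 - P3 - P4 - P5 - P2: 9+3+31+19+39 = 101
Depot - P1 - P3 - P5 - P2 - P4: 9+3+26+39+26 = 103
Depot - P1 - P3 - P5 - P4 - P2: 9+3+26+19+26 = 83
Depot - P1 - P4 - P2 - P3 - P5: 9+28+26+20+26 = 109
Depot - P1 - P4 - P2 - P5 - P3: 9+28+26+39+26 = 128
… (106 more)
The minimum is 77.
One shortest path: Depot → P1 → P3 → P2 → P4 → P5.

Shortest open route: 77.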